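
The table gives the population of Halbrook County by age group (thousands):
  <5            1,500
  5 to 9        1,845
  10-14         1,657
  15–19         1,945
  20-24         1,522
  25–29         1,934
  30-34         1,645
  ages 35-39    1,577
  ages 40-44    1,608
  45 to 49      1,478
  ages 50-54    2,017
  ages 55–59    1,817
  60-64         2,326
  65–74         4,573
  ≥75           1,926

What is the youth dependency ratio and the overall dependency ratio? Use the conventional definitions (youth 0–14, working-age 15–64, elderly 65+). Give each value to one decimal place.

0–14: 1,500 + 1,845 + 1,657 = 5,002
15–64: 1,945 + 1,522 + 1,934 + 1,645 + 1,577 + 1,608 + 1,478 + 2,017 + 1,817 + 2,326 = 17,869
65+: 4,573 + 1,926 = 6,499
Youth dependency ratio = 5,002 / 17,869 × 100 = 28.0
Total dependency ratio = (5,002 + 6,499) / 17,869 × 100 = 11,501 / 17,869 × 100 = 64.4

Youth dependency ratio: 28.0
Total dependency ratio: 64.4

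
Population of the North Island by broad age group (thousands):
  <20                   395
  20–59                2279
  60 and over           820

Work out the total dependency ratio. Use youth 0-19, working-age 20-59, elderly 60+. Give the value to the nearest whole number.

Total dependency ratio: 53

Total dependency ratio = (395 + 820) / 2279 × 100 = 1215 / 2279 × 100 = 53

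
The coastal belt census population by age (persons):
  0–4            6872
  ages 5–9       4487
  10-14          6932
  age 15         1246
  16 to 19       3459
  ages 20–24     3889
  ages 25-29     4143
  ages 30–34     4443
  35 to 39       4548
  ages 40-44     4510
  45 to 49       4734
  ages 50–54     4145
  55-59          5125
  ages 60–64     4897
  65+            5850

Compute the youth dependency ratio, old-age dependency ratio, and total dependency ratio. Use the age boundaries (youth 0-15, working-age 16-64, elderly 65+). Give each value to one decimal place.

Youth dependency ratio: 44.5
Old-age dependency ratio: 13.3
Total dependency ratio: 57.8

0–15: 6872 + 4487 + 6932 + 1246 = 19537
16–64: 3459 + 3889 + 4143 + 4443 + 4548 + 4510 + 4734 + 4145 + 5125 + 4897 = 43893
65+: 5850
Youth dependency ratio = 19537 / 43893 × 100 = 44.5
Old-age dependency ratio = 5850 / 43893 × 100 = 13.3
Total dependency ratio = (19537 + 5850) / 43893 × 100 = 25387 / 43893 × 100 = 57.8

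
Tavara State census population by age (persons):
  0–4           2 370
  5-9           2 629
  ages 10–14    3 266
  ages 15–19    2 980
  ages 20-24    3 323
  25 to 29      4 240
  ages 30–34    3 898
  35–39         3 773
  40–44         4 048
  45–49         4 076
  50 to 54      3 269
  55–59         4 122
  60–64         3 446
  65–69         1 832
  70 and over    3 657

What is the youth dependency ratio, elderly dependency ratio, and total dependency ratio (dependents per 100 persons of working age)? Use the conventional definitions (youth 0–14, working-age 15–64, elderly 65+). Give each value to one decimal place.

Youth dependency ratio: 22.2
Old-age dependency ratio: 14.8
Total dependency ratio: 37.0

0–14: 2 370 + 2 629 + 3 266 = 8 265
15–64: 2 980 + 3 323 + 4 240 + 3 898 + 3 773 + 4 048 + 4 076 + 3 269 + 4 122 + 3 446 = 37 175
65+: 1 832 + 3 657 = 5 489
Youth dependency ratio = 8 265 / 37 175 × 100 = 22.2
Old-age dependency ratio = 5 489 / 37 175 × 100 = 14.8
Total dependency ratio = (8 265 + 5 489) / 37 175 × 100 = 13 754 / 37 175 × 100 = 37.0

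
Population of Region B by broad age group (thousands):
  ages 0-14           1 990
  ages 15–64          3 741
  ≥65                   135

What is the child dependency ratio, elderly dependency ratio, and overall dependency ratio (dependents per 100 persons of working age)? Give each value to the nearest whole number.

Youth dependency ratio = 1 990 / 3 741 × 100 = 53
Old-age dependency ratio = 135 / 3 741 × 100 = 4
Total dependency ratio = (1 990 + 135) / 3 741 × 100 = 2 125 / 3 741 × 100 = 57

Youth dependency ratio: 53
Old-age dependency ratio: 4
Total dependency ratio: 57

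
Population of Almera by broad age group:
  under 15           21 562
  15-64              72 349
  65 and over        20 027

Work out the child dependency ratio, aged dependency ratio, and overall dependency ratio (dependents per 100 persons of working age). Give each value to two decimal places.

Youth dependency ratio: 29.80
Old-age dependency ratio: 27.68
Total dependency ratio: 57.48

Youth dependency ratio = 21 562 / 72 349 × 100 = 29.80
Old-age dependency ratio = 20 027 / 72 349 × 100 = 27.68
Total dependency ratio = (21 562 + 20 027) / 72 349 × 100 = 41 589 / 72 349 × 100 = 57.48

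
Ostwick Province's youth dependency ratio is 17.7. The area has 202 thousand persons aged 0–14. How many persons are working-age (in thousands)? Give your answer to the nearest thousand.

Youth dependency ratio = youth / working-age × 100
17.7 = 202 / W × 100
⇒ 1 141

Working-age: 1 141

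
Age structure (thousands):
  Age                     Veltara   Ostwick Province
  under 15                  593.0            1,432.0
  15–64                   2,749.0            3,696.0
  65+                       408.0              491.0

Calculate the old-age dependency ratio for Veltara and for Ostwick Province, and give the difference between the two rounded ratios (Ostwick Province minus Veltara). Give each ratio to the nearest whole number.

Veltara: 408.0 / 2,749.0 × 100 = 15
Ostwick Province: 491.0 / 3,696.0 × 100 = 13

Veltara: 15
Ostwick Province: 13
Difference: -2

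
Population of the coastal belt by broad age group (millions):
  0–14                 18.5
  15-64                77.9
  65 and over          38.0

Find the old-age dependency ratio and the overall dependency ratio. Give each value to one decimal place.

Old-age dependency ratio = 38.0 / 77.9 × 100 = 48.8
Total dependency ratio = (18.5 + 38.0) / 77.9 × 100 = 56.5 / 77.9 × 100 = 72.5

Old-age dependency ratio: 48.8
Total dependency ratio: 72.5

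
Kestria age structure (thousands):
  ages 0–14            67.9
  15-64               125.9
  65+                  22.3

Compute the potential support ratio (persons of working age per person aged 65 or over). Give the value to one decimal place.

Potential support ratio = 125.9 / 22.3 = 5.6

Potential support ratio: 5.6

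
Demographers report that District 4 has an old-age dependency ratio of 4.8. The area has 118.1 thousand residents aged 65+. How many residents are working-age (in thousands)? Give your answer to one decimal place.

Working-age: 2460.4

Old-age dependency ratio = elderly / working-age × 100
4.8 = 118.1 / W × 100
⇒ 2460.4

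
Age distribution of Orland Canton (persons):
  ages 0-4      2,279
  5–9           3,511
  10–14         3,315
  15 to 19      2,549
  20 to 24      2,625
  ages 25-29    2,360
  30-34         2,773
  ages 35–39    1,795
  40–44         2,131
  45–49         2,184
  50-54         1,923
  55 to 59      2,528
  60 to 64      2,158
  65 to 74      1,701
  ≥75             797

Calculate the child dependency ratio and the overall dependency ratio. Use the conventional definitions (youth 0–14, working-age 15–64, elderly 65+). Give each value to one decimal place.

Youth dependency ratio: 39.5
Total dependency ratio: 50.4

0–14: 2,279 + 3,511 + 3,315 = 9,105
15–64: 2,549 + 2,625 + 2,360 + 2,773 + 1,795 + 2,131 + 2,184 + 1,923 + 2,528 + 2,158 = 23,026
65+: 1,701 + 797 = 2,498
Youth dependency ratio = 9,105 / 23,026 × 100 = 39.5
Total dependency ratio = (9,105 + 2,498) / 23,026 × 100 = 11,603 / 23,026 × 100 = 50.4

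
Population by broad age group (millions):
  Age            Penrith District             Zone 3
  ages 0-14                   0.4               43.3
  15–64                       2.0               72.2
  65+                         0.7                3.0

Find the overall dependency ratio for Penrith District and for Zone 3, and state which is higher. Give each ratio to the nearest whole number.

Penrith District: (0.4 + 0.7) / 2.0 × 100 = 1.1 / 2.0 × 100 = 55
Zone 3: (43.3 + 3.0) / 72.2 × 100 = 46.3 / 72.2 × 100 = 64

Penrith District: 55
Zone 3: 64
Higher: Zone 3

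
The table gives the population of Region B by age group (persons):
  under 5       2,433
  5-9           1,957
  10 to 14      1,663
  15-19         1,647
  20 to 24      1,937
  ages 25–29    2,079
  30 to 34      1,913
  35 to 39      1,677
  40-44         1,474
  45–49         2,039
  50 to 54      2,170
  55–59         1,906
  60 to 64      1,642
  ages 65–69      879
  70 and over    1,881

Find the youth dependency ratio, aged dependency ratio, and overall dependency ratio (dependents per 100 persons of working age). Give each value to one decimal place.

0–14: 2,433 + 1,957 + 1,663 = 6,053
15–64: 1,647 + 1,937 + 2,079 + 1,913 + 1,677 + 1,474 + 2,039 + 2,170 + 1,906 + 1,642 = 18,484
65+: 879 + 1,881 = 2,760
Youth dependency ratio = 6,053 / 18,484 × 100 = 32.7
Old-age dependency ratio = 2,760 / 18,484 × 100 = 14.9
Total dependency ratio = (6,053 + 2,760) / 18,484 × 100 = 8,813 / 18,484 × 100 = 47.7

Youth dependency ratio: 32.7
Old-age dependency ratio: 14.9
Total dependency ratio: 47.7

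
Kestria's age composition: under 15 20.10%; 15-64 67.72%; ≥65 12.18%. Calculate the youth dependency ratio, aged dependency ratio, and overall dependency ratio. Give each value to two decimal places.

Youth dependency ratio = 20.10 / 67.72 × 100 = 29.68
Old-age dependency ratio = 12.18 / 67.72 × 100 = 17.99
Total dependency ratio = (20.10 + 12.18) / 67.72 × 100 = 32.28 / 67.72 × 100 = 47.67

Youth dependency ratio: 29.68
Old-age dependency ratio: 17.99
Total dependency ratio: 47.67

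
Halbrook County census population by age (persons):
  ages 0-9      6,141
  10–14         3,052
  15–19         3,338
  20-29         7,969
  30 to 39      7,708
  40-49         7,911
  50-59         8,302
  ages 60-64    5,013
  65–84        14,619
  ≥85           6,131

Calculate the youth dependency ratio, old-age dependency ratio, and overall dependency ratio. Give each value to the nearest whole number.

Youth dependency ratio: 23
Old-age dependency ratio: 52
Total dependency ratio: 74

0–14: 6,141 + 3,052 = 9,193
15–64: 3,338 + 7,969 + 7,708 + 7,911 + 8,302 + 5,013 = 40,241
65+: 14,619 + 6,131 = 20,750
Youth dependency ratio = 9,193 / 40,241 × 100 = 23
Old-age dependency ratio = 20,750 / 40,241 × 100 = 52
Total dependency ratio = (9,193 + 20,750) / 40,241 × 100 = 29,943 / 40,241 × 100 = 74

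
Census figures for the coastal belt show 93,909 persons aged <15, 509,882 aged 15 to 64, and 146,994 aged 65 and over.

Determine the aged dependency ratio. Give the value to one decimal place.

Old-age dependency ratio = 146,994 / 509,882 × 100 = 28.8

Old-age dependency ratio: 28.8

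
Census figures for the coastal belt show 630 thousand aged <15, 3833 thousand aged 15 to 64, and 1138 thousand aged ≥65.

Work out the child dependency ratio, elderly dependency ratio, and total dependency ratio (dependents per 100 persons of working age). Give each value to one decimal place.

Youth dependency ratio: 16.4
Old-age dependency ratio: 29.7
Total dependency ratio: 46.1

Youth dependency ratio = 630 / 3833 × 100 = 16.4
Old-age dependency ratio = 1138 / 3833 × 100 = 29.7
Total dependency ratio = (630 + 1138) / 3833 × 100 = 1768 / 3833 × 100 = 46.1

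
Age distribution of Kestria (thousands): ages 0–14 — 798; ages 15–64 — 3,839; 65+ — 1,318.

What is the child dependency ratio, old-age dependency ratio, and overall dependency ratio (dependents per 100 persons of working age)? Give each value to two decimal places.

Youth dependency ratio: 20.79
Old-age dependency ratio: 34.33
Total dependency ratio: 55.12

Youth dependency ratio = 798 / 3,839 × 100 = 20.79
Old-age dependency ratio = 1,318 / 3,839 × 100 = 34.33
Total dependency ratio = (798 + 1,318) / 3,839 × 100 = 2,116 / 3,839 × 100 = 55.12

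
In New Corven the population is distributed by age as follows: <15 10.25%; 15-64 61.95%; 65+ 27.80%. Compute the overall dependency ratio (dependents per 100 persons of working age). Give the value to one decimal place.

Total dependency ratio = (10.25 + 27.80) / 61.95 × 100 = 38.05 / 61.95 × 100 = 61.4

Total dependency ratio: 61.4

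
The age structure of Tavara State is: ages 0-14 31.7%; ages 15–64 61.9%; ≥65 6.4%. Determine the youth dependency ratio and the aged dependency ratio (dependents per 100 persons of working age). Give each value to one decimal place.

Youth dependency ratio: 51.2
Old-age dependency ratio: 10.3

Youth dependency ratio = 31.7 / 61.9 × 100 = 51.2
Old-age dependency ratio = 6.4 / 61.9 × 100 = 10.3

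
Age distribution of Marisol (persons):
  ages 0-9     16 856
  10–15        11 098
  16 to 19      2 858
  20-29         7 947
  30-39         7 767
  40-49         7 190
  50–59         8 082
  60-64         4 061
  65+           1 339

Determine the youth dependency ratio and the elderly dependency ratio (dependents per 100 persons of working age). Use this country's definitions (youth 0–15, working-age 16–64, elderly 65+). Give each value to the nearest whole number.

0–15: 16 856 + 11 098 = 27 954
16–64: 2 858 + 7 947 + 7 767 + 7 190 + 8 082 + 4 061 = 37 905
65+: 1 339
Youth dependency ratio = 27 954 / 37 905 × 100 = 74
Old-age dependency ratio = 1 339 / 37 905 × 100 = 4

Youth dependency ratio: 74
Old-age dependency ratio: 4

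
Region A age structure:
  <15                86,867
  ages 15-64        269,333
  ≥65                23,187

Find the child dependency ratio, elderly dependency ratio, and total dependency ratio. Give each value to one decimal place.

Youth dependency ratio: 32.3
Old-age dependency ratio: 8.6
Total dependency ratio: 40.9

Youth dependency ratio = 86,867 / 269,333 × 100 = 32.3
Old-age dependency ratio = 23,187 / 269,333 × 100 = 8.6
Total dependency ratio = (86,867 + 23,187) / 269,333 × 100 = 110,054 / 269,333 × 100 = 40.9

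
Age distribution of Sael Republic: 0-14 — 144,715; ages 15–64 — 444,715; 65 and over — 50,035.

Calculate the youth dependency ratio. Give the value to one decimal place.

Youth dependency ratio: 32.5

Youth dependency ratio = 144,715 / 444,715 × 100 = 32.5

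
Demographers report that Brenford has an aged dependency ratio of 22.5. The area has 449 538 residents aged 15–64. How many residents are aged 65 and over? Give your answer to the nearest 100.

Aged 65 and over: 101 100

Old-age dependency ratio = elderly / working-age × 100
22.5 = E / 449 538 × 100
⇒ 101 100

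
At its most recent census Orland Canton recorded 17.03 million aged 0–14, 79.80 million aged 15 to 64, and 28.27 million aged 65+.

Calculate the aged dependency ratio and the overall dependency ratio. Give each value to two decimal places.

Old-age dependency ratio = 28.27 / 79.80 × 100 = 35.43
Total dependency ratio = (17.03 + 28.27) / 79.80 × 100 = 45.30 / 79.80 × 100 = 56.77

Old-age dependency ratio: 35.43
Total dependency ratio: 56.77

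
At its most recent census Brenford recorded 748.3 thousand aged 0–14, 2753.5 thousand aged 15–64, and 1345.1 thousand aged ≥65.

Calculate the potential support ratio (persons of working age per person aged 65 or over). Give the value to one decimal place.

Potential support ratio: 2.0

Potential support ratio = 2753.5 / 1345.1 = 2.0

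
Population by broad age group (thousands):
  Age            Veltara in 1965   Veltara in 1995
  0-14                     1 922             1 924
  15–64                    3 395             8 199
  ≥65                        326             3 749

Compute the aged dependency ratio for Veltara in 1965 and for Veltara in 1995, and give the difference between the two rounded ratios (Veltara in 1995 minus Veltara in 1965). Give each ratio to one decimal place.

Veltara in 1965: 9.6
Veltara in 1995: 45.7
Difference: +36.1

Veltara in 1965: 326 / 3 395 × 100 = 9.6
Veltara in 1995: 3 749 / 8 199 × 100 = 45.7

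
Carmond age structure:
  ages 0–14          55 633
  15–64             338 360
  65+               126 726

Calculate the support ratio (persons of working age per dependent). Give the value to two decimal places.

Support ratio: 1.86

Support ratio = 338 360 / (55 633 + 126 726) = 338 360 / 182 359 = 1.86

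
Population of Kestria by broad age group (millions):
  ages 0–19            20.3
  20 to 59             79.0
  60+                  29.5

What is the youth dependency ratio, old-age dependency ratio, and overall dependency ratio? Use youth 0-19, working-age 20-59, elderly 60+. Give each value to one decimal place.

Youth dependency ratio: 25.7
Old-age dependency ratio: 37.3
Total dependency ratio: 63.0

Youth dependency ratio = 20.3 / 79.0 × 100 = 25.7
Old-age dependency ratio = 29.5 / 79.0 × 100 = 37.3
Total dependency ratio = (20.3 + 29.5) / 79.0 × 100 = 49.8 / 79.0 × 100 = 63.0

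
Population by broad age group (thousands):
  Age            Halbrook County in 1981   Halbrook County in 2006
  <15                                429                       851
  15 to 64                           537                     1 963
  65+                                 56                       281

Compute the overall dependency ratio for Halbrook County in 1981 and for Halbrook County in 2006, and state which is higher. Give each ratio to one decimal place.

Halbrook County in 1981: (429 + 56) / 537 × 100 = 485 / 537 × 100 = 90.3
Halbrook County in 2006: (851 + 281) / 1 963 × 100 = 1 132 / 1 963 × 100 = 57.7

Halbrook County in 1981: 90.3
Halbrook County in 2006: 57.7
Higher: Halbrook County in 1981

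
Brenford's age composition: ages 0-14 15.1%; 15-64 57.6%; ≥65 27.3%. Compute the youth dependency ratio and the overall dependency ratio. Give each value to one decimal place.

Youth dependency ratio = 15.1 / 57.6 × 100 = 26.2
Total dependency ratio = (15.1 + 27.3) / 57.6 × 100 = 42.4 / 57.6 × 100 = 73.6

Youth dependency ratio: 26.2
Total dependency ratio: 73.6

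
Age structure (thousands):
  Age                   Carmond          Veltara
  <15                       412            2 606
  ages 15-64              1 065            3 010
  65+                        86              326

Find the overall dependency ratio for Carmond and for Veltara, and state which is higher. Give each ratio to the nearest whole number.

Carmond: 47
Veltara: 97
Higher: Veltara

Carmond: (412 + 86) / 1 065 × 100 = 498 / 1 065 × 100 = 47
Veltara: (2 606 + 326) / 3 010 × 100 = 2 932 / 3 010 × 100 = 97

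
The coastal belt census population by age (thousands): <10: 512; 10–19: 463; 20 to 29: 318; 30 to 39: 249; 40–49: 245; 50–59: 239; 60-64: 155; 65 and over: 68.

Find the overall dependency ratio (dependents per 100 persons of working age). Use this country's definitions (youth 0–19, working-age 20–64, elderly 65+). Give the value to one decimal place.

0–19: 512 + 463 = 975
20–64: 318 + 249 + 245 + 239 + 155 = 1,206
65+: 68
Total dependency ratio = (975 + 68) / 1,206 × 100 = 1,043 / 1,206 × 100 = 86.5

Total dependency ratio: 86.5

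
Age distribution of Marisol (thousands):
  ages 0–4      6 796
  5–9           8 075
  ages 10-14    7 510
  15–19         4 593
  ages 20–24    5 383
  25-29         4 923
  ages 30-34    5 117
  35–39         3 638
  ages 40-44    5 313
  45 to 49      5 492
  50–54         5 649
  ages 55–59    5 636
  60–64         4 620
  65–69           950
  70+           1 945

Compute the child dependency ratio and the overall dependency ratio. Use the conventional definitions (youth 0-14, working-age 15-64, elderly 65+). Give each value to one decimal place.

Youth dependency ratio: 44.4
Total dependency ratio: 50.2

0–14: 6 796 + 8 075 + 7 510 = 22 381
15–64: 4 593 + 5 383 + 4 923 + 5 117 + 3 638 + 5 313 + 5 492 + 5 649 + 5 636 + 4 620 = 50 364
65+: 950 + 1 945 = 2 895
Youth dependency ratio = 22 381 / 50 364 × 100 = 44.4
Total dependency ratio = (22 381 + 2 895) / 50 364 × 100 = 25 276 / 50 364 × 100 = 50.2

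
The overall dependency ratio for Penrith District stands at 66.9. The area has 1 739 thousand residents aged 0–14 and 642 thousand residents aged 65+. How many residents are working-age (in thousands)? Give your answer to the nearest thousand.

Total dependency ratio = (youth + elderly) / working-age × 100
66.9 = (1 739 + 642) / W × 100
⇒ 3 559

Working-age: 3 559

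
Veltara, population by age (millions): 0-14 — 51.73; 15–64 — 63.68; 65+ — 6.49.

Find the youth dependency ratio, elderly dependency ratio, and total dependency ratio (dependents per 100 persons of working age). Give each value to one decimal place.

Youth dependency ratio = 51.73 / 63.68 × 100 = 81.2
Old-age dependency ratio = 6.49 / 63.68 × 100 = 10.2
Total dependency ratio = (51.73 + 6.49) / 63.68 × 100 = 58.22 / 63.68 × 100 = 91.4

Youth dependency ratio: 81.2
Old-age dependency ratio: 10.2
Total dependency ratio: 91.4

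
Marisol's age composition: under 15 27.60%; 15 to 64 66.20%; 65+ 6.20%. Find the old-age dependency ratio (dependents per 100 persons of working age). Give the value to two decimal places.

Old-age dependency ratio: 9.37

Old-age dependency ratio = 6.20 / 66.20 × 100 = 9.37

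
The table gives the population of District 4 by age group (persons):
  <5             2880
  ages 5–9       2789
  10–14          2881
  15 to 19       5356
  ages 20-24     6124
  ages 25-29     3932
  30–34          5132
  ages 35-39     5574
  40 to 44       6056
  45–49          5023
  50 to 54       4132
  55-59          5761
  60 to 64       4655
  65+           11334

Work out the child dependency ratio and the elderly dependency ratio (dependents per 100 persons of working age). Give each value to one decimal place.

0–14: 2880 + 2789 + 2881 = 8550
15–64: 5356 + 6124 + 3932 + 5132 + 5574 + 6056 + 5023 + 4132 + 5761 + 4655 = 51745
65+: 11334
Youth dependency ratio = 8550 / 51745 × 100 = 16.5
Old-age dependency ratio = 11334 / 51745 × 100 = 21.9

Youth dependency ratio: 16.5
Old-age dependency ratio: 21.9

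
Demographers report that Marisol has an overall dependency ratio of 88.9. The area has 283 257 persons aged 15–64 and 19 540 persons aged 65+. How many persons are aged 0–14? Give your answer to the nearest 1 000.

Total dependency ratio = (youth + elderly) / working-age × 100
88.9 = (Y + 19 540) / 283 257 × 100
⇒ 232 000

Aged 0–14: 232 000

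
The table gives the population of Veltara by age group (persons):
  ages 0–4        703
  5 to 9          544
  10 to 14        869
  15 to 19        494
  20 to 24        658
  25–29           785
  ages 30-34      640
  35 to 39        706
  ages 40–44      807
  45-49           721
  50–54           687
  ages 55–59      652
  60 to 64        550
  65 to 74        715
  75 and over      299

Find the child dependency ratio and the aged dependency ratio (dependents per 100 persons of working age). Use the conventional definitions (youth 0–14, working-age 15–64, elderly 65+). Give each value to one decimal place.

0–14: 703 + 544 + 869 = 2,116
15–64: 494 + 658 + 785 + 640 + 706 + 807 + 721 + 687 + 652 + 550 = 6,700
65+: 715 + 299 = 1,014
Youth dependency ratio = 2,116 / 6,700 × 100 = 31.6
Old-age dependency ratio = 1,014 / 6,700 × 100 = 15.1

Youth dependency ratio: 31.6
Old-age dependency ratio: 15.1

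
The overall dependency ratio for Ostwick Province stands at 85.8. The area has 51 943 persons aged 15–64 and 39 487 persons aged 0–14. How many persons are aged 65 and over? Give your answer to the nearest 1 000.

Aged 65 and over: 5 000

Total dependency ratio = (youth + elderly) / working-age × 100
85.8 = (39 487 + E) / 51 943 × 100
⇒ 5 000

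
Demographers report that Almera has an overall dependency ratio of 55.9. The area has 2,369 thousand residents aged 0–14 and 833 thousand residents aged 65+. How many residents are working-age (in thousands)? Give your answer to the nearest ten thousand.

Total dependency ratio = (youth + elderly) / working-age × 100
55.9 = (2,369 + 833) / W × 100
⇒ 5,730

Working-age: 5,730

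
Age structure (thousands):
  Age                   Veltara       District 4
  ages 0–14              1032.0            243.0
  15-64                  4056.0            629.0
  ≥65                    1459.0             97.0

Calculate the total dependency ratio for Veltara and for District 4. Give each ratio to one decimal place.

Veltara: (1032.0 + 1459.0) / 4056.0 × 100 = 2491.0 / 4056.0 × 100 = 61.4
District 4: (243.0 + 97.0) / 629.0 × 100 = 340.0 / 629.0 × 100 = 54.1

Veltara: 61.4
District 4: 54.1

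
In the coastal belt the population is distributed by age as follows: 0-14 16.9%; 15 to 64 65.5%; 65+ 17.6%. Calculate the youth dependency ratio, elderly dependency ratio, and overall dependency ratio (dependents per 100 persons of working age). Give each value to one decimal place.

Youth dependency ratio = 16.9 / 65.5 × 100 = 25.8
Old-age dependency ratio = 17.6 / 65.5 × 100 = 26.9
Total dependency ratio = (16.9 + 17.6) / 65.5 × 100 = 34.5 / 65.5 × 100 = 52.7

Youth dependency ratio: 25.8
Old-age dependency ratio: 26.9
Total dependency ratio: 52.7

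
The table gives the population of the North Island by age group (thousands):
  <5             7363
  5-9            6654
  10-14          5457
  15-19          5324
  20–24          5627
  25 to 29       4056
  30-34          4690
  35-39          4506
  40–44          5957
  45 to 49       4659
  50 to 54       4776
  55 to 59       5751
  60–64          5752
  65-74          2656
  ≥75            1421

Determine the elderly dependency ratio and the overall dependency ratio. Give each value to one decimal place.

0–14: 7363 + 6654 + 5457 = 19474
15–64: 5324 + 5627 + 4056 + 4690 + 4506 + 5957 + 4659 + 4776 + 5751 + 5752 = 51098
65+: 2656 + 1421 = 4077
Old-age dependency ratio = 4077 / 51098 × 100 = 8.0
Total dependency ratio = (19474 + 4077) / 51098 × 100 = 23551 / 51098 × 100 = 46.1

Old-age dependency ratio: 8.0
Total dependency ratio: 46.1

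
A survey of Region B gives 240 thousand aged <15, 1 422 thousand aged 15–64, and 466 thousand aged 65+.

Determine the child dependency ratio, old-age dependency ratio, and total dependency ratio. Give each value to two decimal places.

Youth dependency ratio = 240 / 1 422 × 100 = 16.88
Old-age dependency ratio = 466 / 1 422 × 100 = 32.77
Total dependency ratio = (240 + 466) / 1 422 × 100 = 706 / 1 422 × 100 = 49.65

Youth dependency ratio: 16.88
Old-age dependency ratio: 32.77
Total dependency ratio: 49.65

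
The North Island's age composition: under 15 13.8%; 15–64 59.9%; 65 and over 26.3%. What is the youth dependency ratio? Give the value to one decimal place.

Youth dependency ratio: 23.0

Youth dependency ratio = 13.8 / 59.9 × 100 = 23.0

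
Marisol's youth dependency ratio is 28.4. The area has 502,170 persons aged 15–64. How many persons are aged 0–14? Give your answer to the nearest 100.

Aged 0–14: 142,600

Youth dependency ratio = youth / working-age × 100
28.4 = Y / 502,170 × 100
⇒ 142,600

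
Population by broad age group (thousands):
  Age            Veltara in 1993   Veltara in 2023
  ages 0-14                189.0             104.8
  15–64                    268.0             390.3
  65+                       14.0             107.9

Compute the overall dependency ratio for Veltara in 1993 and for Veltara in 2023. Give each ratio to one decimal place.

Veltara in 1993: (189.0 + 14.0) / 268.0 × 100 = 203.0 / 268.0 × 100 = 75.7
Veltara in 2023: (104.8 + 107.9) / 390.3 × 100 = 212.7 / 390.3 × 100 = 54.5

Veltara in 1993: 75.7
Veltara in 2023: 54.5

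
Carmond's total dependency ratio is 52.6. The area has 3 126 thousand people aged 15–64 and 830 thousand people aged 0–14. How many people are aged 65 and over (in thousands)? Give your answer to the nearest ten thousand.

Total dependency ratio = (youth + elderly) / working-age × 100
52.6 = (830 + E) / 3 126 × 100
⇒ 810

Aged 65 and over: 810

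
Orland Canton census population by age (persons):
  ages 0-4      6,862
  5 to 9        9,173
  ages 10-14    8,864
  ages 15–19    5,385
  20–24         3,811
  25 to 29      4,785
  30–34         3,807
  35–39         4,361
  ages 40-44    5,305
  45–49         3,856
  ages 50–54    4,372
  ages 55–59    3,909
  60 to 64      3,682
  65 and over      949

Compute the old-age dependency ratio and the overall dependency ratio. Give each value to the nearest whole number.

0–14: 6,862 + 9,173 + 8,864 = 24,899
15–64: 5,385 + 3,811 + 4,785 + 3,807 + 4,361 + 5,305 + 3,856 + 4,372 + 3,909 + 3,682 = 43,273
65+: 949
Old-age dependency ratio = 949 / 43,273 × 100 = 2
Total dependency ratio = (24,899 + 949) / 43,273 × 100 = 25,848 / 43,273 × 100 = 60

Old-age dependency ratio: 2
Total dependency ratio: 60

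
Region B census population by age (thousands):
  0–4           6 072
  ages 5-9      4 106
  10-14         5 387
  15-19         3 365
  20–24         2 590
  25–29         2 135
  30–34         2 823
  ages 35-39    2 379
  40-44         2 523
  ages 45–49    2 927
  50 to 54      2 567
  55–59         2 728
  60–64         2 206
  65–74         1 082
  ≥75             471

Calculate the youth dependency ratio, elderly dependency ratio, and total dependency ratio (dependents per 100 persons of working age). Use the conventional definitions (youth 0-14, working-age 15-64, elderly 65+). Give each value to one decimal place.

Youth dependency ratio: 59.3
Old-age dependency ratio: 5.9
Total dependency ratio: 65.2

0–14: 6 072 + 4 106 + 5 387 = 15 565
15–64: 3 365 + 2 590 + 2 135 + 2 823 + 2 379 + 2 523 + 2 927 + 2 567 + 2 728 + 2 206 = 26 243
65+: 1 082 + 471 = 1 553
Youth dependency ratio = 15 565 / 26 243 × 100 = 59.3
Old-age dependency ratio = 1 553 / 26 243 × 100 = 5.9
Total dependency ratio = (15 565 + 1 553) / 26 243 × 100 = 17 118 / 26 243 × 100 = 65.2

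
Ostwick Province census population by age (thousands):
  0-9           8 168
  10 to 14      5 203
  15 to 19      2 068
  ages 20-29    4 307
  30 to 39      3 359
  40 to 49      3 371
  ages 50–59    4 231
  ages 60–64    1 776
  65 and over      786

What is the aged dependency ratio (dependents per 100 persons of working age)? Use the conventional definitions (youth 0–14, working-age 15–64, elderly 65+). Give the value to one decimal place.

0–14: 8 168 + 5 203 = 13 371
15–64: 2 068 + 4 307 + 3 359 + 3 371 + 4 231 + 1 776 = 19 112
65+: 786
Old-age dependency ratio = 786 / 19 112 × 100 = 4.1

Old-age dependency ratio: 4.1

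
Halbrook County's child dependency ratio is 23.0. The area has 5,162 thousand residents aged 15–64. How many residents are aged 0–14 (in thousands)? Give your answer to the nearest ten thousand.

Youth dependency ratio = youth / working-age × 100
23.0 = Y / 5,162 × 100
⇒ 1,190

Aged 0–14: 1,190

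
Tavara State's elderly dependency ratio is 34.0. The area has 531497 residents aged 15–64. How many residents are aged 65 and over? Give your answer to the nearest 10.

Old-age dependency ratio = elderly / working-age × 100
34.0 = E / 531497 × 100
⇒ 180710

Aged 65 and over: 180710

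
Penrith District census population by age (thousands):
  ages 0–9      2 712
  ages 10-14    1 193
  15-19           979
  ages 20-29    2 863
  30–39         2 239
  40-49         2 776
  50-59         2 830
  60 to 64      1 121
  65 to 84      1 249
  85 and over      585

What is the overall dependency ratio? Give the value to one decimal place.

Total dependency ratio: 44.8

0–14: 2 712 + 1 193 = 3 905
15–64: 979 + 2 863 + 2 239 + 2 776 + 2 830 + 1 121 = 12 808
65+: 1 249 + 585 = 1 834
Total dependency ratio = (3 905 + 1 834) / 12 808 × 100 = 5 739 / 12 808 × 100 = 44.8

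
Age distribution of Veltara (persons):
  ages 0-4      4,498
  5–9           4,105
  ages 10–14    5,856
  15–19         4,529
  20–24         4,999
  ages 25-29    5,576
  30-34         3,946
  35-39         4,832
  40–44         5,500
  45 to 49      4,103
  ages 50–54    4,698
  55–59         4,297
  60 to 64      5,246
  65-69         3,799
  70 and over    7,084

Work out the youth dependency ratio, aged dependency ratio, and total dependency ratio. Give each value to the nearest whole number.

Youth dependency ratio: 30
Old-age dependency ratio: 23
Total dependency ratio: 53

0–14: 4,498 + 4,105 + 5,856 = 14,459
15–64: 4,529 + 4,999 + 5,576 + 3,946 + 4,832 + 5,500 + 4,103 + 4,698 + 4,297 + 5,246 = 47,726
65+: 3,799 + 7,084 = 10,883
Youth dependency ratio = 14,459 / 47,726 × 100 = 30
Old-age dependency ratio = 10,883 / 47,726 × 100 = 23
Total dependency ratio = (14,459 + 10,883) / 47,726 × 100 = 25,342 / 47,726 × 100 = 53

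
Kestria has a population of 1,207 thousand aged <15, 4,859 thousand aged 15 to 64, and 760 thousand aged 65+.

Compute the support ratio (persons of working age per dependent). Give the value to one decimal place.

Support ratio = 4,859 / (1,207 + 760) = 4,859 / 1,967 = 2.5

Support ratio: 2.5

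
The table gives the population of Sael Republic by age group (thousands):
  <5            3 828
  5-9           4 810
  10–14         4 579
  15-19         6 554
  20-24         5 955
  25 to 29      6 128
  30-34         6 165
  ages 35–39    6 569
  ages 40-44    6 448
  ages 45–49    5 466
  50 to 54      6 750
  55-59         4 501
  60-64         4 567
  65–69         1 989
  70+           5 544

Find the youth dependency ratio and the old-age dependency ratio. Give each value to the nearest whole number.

Youth dependency ratio: 22
Old-age dependency ratio: 13

0–14: 3 828 + 4 810 + 4 579 = 13 217
15–64: 6 554 + 5 955 + 6 128 + 6 165 + 6 569 + 6 448 + 5 466 + 6 750 + 4 501 + 4 567 = 59 103
65+: 1 989 + 5 544 = 7 533
Youth dependency ratio = 13 217 / 59 103 × 100 = 22
Old-age dependency ratio = 7 533 / 59 103 × 100 = 13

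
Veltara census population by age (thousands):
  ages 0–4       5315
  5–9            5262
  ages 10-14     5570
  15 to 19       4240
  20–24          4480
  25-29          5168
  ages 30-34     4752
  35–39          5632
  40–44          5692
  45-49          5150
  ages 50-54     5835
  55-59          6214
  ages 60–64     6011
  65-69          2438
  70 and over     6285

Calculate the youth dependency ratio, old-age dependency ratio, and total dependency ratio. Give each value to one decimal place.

Youth dependency ratio: 30.4
Old-age dependency ratio: 16.4
Total dependency ratio: 46.8

0–14: 5315 + 5262 + 5570 = 16147
15–64: 4240 + 4480 + 5168 + 4752 + 5632 + 5692 + 5150 + 5835 + 6214 + 6011 = 53174
65+: 2438 + 6285 = 8723
Youth dependency ratio = 16147 / 53174 × 100 = 30.4
Old-age dependency ratio = 8723 / 53174 × 100 = 16.4
Total dependency ratio = (16147 + 8723) / 53174 × 100 = 24870 / 53174 × 100 = 46.8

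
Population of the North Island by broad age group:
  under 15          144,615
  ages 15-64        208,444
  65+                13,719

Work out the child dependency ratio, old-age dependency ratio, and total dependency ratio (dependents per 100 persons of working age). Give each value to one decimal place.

Youth dependency ratio: 69.4
Old-age dependency ratio: 6.6
Total dependency ratio: 76.0

Youth dependency ratio = 144,615 / 208,444 × 100 = 69.4
Old-age dependency ratio = 13,719 / 208,444 × 100 = 6.6
Total dependency ratio = (144,615 + 13,719) / 208,444 × 100 = 158,334 / 208,444 × 100 = 76.0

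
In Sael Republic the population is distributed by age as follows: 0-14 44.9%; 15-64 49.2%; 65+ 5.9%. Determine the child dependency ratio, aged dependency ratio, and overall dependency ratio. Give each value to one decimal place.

Youth dependency ratio: 91.3
Old-age dependency ratio: 12.0
Total dependency ratio: 103.3

Youth dependency ratio = 44.9 / 49.2 × 100 = 91.3
Old-age dependency ratio = 5.9 / 49.2 × 100 = 12.0
Total dependency ratio = (44.9 + 5.9) / 49.2 × 100 = 50.8 / 49.2 × 100 = 103.3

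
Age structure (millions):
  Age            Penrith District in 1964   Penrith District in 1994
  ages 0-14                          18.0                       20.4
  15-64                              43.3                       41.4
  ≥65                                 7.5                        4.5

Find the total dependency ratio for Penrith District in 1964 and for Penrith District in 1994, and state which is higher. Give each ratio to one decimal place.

Penrith District in 1964: (18.0 + 7.5) / 43.3 × 100 = 25.5 / 43.3 × 100 = 58.9
Penrith District in 1994: (20.4 + 4.5) / 41.4 × 100 = 24.9 / 41.4 × 100 = 60.1

Penrith District in 1964: 58.9
Penrith District in 1994: 60.1
Higher: Penrith District in 1994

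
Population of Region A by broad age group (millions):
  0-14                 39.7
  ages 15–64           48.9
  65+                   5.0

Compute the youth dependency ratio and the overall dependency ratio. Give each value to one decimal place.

Youth dependency ratio = 39.7 / 48.9 × 100 = 81.2
Total dependency ratio = (39.7 + 5.0) / 48.9 × 100 = 44.7 / 48.9 × 100 = 91.4

Youth dependency ratio: 81.2
Total dependency ratio: 91.4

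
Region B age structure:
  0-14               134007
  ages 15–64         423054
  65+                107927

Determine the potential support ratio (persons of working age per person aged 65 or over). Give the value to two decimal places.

Potential support ratio = 423054 / 107927 = 3.92

Potential support ratio: 3.92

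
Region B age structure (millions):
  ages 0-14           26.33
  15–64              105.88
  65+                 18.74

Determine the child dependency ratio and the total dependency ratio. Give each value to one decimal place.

Youth dependency ratio = 26.33 / 105.88 × 100 = 24.9
Total dependency ratio = (26.33 + 18.74) / 105.88 × 100 = 45.07 / 105.88 × 100 = 42.6

Youth dependency ratio: 24.9
Total dependency ratio: 42.6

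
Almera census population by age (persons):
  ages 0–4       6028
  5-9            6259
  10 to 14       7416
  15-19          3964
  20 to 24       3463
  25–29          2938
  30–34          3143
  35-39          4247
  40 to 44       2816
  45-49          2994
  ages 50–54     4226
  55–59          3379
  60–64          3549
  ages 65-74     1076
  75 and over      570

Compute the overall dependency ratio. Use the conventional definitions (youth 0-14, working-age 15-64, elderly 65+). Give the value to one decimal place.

Total dependency ratio: 61.5

0–14: 6028 + 6259 + 7416 = 19703
15–64: 3964 + 3463 + 2938 + 3143 + 4247 + 2816 + 2994 + 4226 + 3379 + 3549 = 34719
65+: 1076 + 570 = 1646
Total dependency ratio = (19703 + 1646) / 34719 × 100 = 21349 / 34719 × 100 = 61.5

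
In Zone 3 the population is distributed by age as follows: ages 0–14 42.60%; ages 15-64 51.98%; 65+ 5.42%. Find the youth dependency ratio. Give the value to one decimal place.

Youth dependency ratio: 82.0

Youth dependency ratio = 42.60 / 51.98 × 100 = 82.0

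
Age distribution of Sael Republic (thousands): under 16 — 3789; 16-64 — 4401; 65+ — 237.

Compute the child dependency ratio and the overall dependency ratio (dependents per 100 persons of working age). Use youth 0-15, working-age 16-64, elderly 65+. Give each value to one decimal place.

Youth dependency ratio = 3789 / 4401 × 100 = 86.1
Total dependency ratio = (3789 + 237) / 4401 × 100 = 4026 / 4401 × 100 = 91.5

Youth dependency ratio: 86.1
Total dependency ratio: 91.5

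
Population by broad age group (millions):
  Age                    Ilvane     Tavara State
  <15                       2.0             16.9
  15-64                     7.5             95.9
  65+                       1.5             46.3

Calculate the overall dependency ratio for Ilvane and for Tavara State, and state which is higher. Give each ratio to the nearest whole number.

Ilvane: 47
Tavara State: 66
Higher: Tavara State

Ilvane: (2.0 + 1.5) / 7.5 × 100 = 3.5 / 7.5 × 100 = 47
Tavara State: (16.9 + 46.3) / 95.9 × 100 = 63.2 / 95.9 × 100 = 66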